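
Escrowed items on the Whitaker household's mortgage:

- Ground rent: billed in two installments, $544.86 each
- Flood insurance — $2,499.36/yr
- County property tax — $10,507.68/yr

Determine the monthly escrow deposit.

$1,174.73

Ground rent: $544.86 × 2 = $1,089.72 per year
Flood insurance: $2,499.36 per year
County property tax: $10,507.68 per year
Combined annual = $1,089.72 + $2,499.36 + $10,507.68 = $14,096.76
Monthly = $14,096.76 / 12 = $1,174.73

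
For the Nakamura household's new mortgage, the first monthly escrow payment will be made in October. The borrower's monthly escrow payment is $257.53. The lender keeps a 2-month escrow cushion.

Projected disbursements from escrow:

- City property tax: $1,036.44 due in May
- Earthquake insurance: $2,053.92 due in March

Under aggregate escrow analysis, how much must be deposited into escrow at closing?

Cushion = 2 × $257.53 = $515.06
Trial balance (start $0, +$257.53 each month, − disbursements):
  Oct: +$257.53 → $257.53
  Nov: +$257.53 → $515.06
  Dec: +$257.53 → $772.59
  Jan: +$257.53 → $1,030.12
  Feb: +$257.53 → $1,287.65
  Mar: +$257.53 − $2,053.92 → -$508.74
  Apr: +$257.53 → -$251.21
  May: +$257.53 − $1,036.44 → -$1,030.12
  Jun: +$257.53 → -$772.59
  Jul: +$257.53 → -$515.06
  Aug: +$257.53 → -$257.53
  Sep: +$257.53 → $0.00
Lowest trial balance = -$1,030.12 (May)
Initial deposit = cushion − low point = $515.06 − (-$1,030.12) = $1,545.18

$1,545.18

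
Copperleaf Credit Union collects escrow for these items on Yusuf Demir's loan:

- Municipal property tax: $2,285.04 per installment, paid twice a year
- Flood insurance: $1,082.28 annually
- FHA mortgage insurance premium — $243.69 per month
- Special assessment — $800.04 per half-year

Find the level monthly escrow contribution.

$848.06

Municipal property tax — $2,285.04 × 2 = $4,570.08 per year
Flood insurance — $1,082.28 per year
FHA mortgage insurance premium — $243.69 × 12 = $2,924.28 per year
Special assessment — $800.04 × 2 = $1,600.08 per year
Total per year = $10,176.72
Monthly = $10,176.72 / 12 = $848.06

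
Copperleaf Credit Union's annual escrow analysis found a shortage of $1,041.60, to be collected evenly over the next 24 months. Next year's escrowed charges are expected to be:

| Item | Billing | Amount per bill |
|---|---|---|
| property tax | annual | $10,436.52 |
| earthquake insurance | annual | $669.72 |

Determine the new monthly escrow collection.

$968.92

Property tax = $10,436.52
Earthquake insurance = $669.72
Total per year = $11,106.24
Base monthly escrow = $11,106.24 / 12 = $925.52
Monthly shortage recovery: $1,041.60 / 24 = $43.40
New monthly escrow = $925.52 + $43.40 = $968.92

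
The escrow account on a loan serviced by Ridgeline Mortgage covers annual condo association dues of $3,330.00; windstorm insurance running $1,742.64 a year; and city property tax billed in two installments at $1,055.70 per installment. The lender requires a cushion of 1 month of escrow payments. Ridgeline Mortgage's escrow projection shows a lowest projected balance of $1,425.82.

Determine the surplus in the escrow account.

Condo association dues = $3,330.00
Windstorm insurance = $1,742.64
City property tax = $1,055.70 × 2 = $2,111.40
Combined annual = $3,330.00 + $1,742.64 + $2,111.40 = $7,184.04
Per month = $7,184.04 ÷ 12 = $598.67
Cushion = 1 × $598.67 = $598.67
Excess over cushion: $1,425.82 − $598.67 = $827.15

$827.15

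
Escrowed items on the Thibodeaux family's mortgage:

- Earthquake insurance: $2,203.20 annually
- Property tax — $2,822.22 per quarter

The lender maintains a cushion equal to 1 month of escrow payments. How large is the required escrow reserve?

$1,124.34

Earthquake insurance: $2,203.20 per year
Property tax: $2,822.22 × 4 = $11,288.88 per year
Yearly total = $13,492.08
Monthly = $13,492.08 ÷ 12 = $1,124.34
Cushion = 1 × $1,124.34 = $1,124.34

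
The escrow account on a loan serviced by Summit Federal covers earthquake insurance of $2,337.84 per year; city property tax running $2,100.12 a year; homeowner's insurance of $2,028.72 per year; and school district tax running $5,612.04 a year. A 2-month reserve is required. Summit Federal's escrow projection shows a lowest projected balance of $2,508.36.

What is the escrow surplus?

Earthquake insurance: $2,337.84
City property tax: $2,100.12
Homeowner's insurance: $2,028.72
School district tax: $5,612.04
Yearly total = $2,337.84 + $2,100.12 + $2,028.72 + $5,612.04 = $12,078.72
Monthly = $12,078.72 ÷ 12 = $1,006.56
Required reserve = 2 × $1,006.56 = $2,013.12
Surplus = $2,508.36 − $2,013.12 = $495.24

$495.24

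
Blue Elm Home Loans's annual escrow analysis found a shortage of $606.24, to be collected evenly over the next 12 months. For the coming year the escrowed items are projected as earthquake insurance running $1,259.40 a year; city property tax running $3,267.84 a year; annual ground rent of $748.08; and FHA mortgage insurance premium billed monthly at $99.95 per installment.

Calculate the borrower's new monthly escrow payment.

Earthquake insurance — $1,259.40
City property tax — $3,267.84
Ground rent — $748.08
FHA mortgage insurance premium — $99.95 × 12 = $1,199.40
Combined annual = $6,474.72
Base monthly escrow = $6,474.72 ÷ 12 = $539.56
Shortage spread = $606.24 ÷ 12 = $50.52/mo
New monthly escrow = $539.56 + $50.52 = $590.08

$590.08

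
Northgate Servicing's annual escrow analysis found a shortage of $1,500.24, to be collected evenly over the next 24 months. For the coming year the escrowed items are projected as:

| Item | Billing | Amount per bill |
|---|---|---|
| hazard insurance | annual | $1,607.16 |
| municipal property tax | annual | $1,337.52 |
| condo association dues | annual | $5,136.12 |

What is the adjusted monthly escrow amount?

$735.91

Hazard insurance = $1,607.16/yr
Municipal property tax = $1,337.52/yr
Condo association dues = $5,136.12/yr
Annual escrow total = $1,607.16 + $1,337.52 + $5,136.12 = $8,080.80
Per month = $8,080.80 / 12 = $673.40
Shortage spread = $1,500.24 / 24 = $62.51/mo
New monthly escrow = $673.40 + $62.51 = $735.91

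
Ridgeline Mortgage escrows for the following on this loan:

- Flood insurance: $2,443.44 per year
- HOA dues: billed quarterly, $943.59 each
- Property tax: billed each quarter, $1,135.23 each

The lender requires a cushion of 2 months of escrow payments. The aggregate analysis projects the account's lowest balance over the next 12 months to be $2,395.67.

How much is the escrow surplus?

$602.55

Flood insurance = $2,443.44
HOA dues = $943.59 × 4 = $3,774.36
Property tax = $1,135.23 × 4 = $4,540.92
Combined annual = $10,758.72
Monthly = $10,758.72 / 12 = $896.56
Cushion = 2 × $896.56 = $1,793.12
Surplus = $2,395.67 − $1,793.12 = $602.55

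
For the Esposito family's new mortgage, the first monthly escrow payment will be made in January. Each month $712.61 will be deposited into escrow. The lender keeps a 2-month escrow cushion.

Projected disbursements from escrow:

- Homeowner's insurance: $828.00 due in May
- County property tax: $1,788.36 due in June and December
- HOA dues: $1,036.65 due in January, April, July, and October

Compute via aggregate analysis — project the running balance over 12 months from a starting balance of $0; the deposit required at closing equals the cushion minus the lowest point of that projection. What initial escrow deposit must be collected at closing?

$2,163.26

Cushion = 2 × $712.61 = $1,425.22
Trial balance (start $0, +$712.61 each month, − disbursements):
  Jan: +$712.61 − $1,036.65 → -$324.04
  Feb: +$712.61 → $388.57
  Mar: +$712.61 → $1,101.18
  Apr: +$712.61 − $1,036.65 → $777.14
  May: +$712.61 − $828.00 → $661.75
  Jun: +$712.61 − $1,788.36 → -$414.00
  Jul: +$712.61 − $1,036.65 → -$738.04
  Aug: +$712.61 → -$25.43
  Sep: +$712.61 → $687.18
  Oct: +$712.61 − $1,036.65 → $363.14
  Nov: +$712.61 → $1,075.75
  Dec: +$712.61 − $1,788.36 → $0.00
Lowest trial balance = -$738.04 (Jul)
Initial deposit = cushion − low point = $1,425.22 − (-$738.04) = $2,163.26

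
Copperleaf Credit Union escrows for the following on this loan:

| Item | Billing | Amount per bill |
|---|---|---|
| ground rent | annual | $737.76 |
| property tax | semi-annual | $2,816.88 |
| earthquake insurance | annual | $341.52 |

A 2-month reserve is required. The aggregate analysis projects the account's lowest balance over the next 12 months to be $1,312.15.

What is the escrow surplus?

$193.31

Ground rent — $737.76/yr
Property tax — $2,816.88 × 2 = $5,633.76/yr
Earthquake insurance — $341.52/yr
Annual escrow total = $6,713.04
Monthly escrow = $6,713.04 / 12 = $559.42
Cushion = 2 × $559.42 = $1,118.84
Excess over cushion: $1,312.15 − $1,118.84 = $193.31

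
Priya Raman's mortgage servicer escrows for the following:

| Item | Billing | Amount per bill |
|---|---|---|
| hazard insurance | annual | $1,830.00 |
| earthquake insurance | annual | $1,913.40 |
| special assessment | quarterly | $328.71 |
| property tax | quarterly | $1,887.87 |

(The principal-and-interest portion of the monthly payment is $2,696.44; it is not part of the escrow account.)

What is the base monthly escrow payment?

Hazard insurance — $1,830.00 per year
Earthquake insurance — $1,913.40 per year
Special assessment — $328.71 × 4 = $1,314.84 per year
Property tax — $1,887.87 × 4 = $7,551.48 per year
Annual escrow total = $12,609.72
Per month = $12,609.72 / 12 = $1,050.81

$1,050.81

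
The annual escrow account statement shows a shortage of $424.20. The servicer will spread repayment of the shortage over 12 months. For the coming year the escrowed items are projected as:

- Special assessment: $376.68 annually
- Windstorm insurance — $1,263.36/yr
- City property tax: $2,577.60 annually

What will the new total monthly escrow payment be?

$386.82

Special assessment — $376.68/yr
Windstorm insurance — $1,263.36/yr
City property tax — $2,577.60/yr
Total annual escrow = $4,217.64
Monthly escrow = $4,217.64 / 12 = $351.47
Shortage spread = $424.20 ÷ 12 = $35.35/mo
Adjusted monthly = $351.47 + $35.35 = $386.82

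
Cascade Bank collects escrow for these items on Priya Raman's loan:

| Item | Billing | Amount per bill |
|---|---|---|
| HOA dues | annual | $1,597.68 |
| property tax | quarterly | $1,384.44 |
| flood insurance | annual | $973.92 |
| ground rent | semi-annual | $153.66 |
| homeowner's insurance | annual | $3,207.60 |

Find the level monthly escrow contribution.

$968.69

HOA dues = $1,597.68
Property tax = $1,384.44 × 4 = $5,537.76
Flood insurance = $973.92
Ground rent = $153.66 × 2 = $307.32
Homeowner's insurance = $3,207.60
Yearly total = $11,624.28
Monthly escrow = $11,624.28 / 12 = $968.69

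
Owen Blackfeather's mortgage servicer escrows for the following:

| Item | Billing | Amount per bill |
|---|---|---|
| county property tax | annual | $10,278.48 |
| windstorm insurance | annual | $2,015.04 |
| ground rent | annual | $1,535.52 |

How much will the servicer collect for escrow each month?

$1,152.42

County property tax — $10,278.48 per year
Windstorm insurance — $2,015.04 per year
Ground rent — $1,535.52 per year
Annual escrow total = $13,829.04
Per month = $13,829.04 / 12 = $1,152.42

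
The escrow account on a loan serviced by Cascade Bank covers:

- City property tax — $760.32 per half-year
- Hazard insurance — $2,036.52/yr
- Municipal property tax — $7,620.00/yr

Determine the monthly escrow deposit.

City property tax: $760.32 × 2 = $1,520.64 annually
Hazard insurance: $2,036.52 annually
Municipal property tax: $7,620.00 annually
Total per year = $1,520.64 + $2,036.52 + $7,620.00 = $11,177.16
Base monthly escrow = $11,177.16 ÷ 12 = $931.43

$931.43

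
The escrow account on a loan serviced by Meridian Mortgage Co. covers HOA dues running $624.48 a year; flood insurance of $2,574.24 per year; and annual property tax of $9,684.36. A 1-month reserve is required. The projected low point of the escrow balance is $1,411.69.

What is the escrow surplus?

$338.10

HOA dues — $624.48
Flood insurance — $2,574.24
Property tax — $9,684.36
Total per year = $12,883.08
Per month = $12,883.08 / 12 = $1,073.59
Required cushion = 1 × $1,073.59 = $1,073.59
Excess over cushion: $1,411.69 − $1,073.59 = $338.10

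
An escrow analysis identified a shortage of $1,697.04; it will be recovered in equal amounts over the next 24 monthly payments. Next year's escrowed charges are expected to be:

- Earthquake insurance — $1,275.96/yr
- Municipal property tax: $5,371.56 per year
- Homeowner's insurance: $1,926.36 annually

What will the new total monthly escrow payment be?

$785.20

Earthquake insurance: $1,275.96 per year
Municipal property tax: $5,371.56 per year
Homeowner's insurance: $1,926.36 per year
Total per year = $8,573.88
Monthly escrow = $8,573.88 ÷ 12 = $714.49
Shortage spread = $1,697.04 ÷ 24 = $70.71/mo
New monthly escrow = $714.49 + $70.71 = $785.20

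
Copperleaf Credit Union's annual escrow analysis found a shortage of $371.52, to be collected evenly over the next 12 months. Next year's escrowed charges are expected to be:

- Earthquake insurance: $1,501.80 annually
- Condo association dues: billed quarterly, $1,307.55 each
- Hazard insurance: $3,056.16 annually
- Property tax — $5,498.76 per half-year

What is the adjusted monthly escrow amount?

$1,763.10

Earthquake insurance = $1,501.80 per year
Condo association dues = $1,307.55 × 4 = $5,230.20 per year
Hazard insurance = $3,056.16 per year
Property tax = $5,498.76 × 2 = $10,997.52 per year
Combined annual = $20,785.68
Base monthly escrow = $20,785.68 ÷ 12 = $1,732.14
Shortage spread = $371.52 ÷ 12 = $30.96/mo
New monthly escrow = $1,732.14 + $30.96 = $1,763.10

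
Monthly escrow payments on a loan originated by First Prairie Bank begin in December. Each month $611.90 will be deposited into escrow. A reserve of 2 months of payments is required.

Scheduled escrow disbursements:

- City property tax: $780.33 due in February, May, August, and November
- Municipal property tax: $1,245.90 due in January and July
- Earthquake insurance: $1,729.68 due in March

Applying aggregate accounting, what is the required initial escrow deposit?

Cushion = 2 × $611.90 = $1,223.80
Trial balance (start $0, +$611.90 each month, − disbursements):
  Dec: +$611.90 → $611.90
  Jan: +$611.90 − $1,245.90 → -$22.10
  Feb: +$611.90 − $780.33 → -$190.53
  Mar: +$611.90 − $1,729.68 → -$1,308.31
  Apr: +$611.90 → -$696.41
  May: +$611.90 − $780.33 → -$864.84
  Jun: +$611.90 → -$252.94
  Jul: +$611.90 − $1,245.90 → -$886.94
  Aug: +$611.90 − $780.33 → -$1,055.37
  Sep: +$611.90 → -$443.47
  Oct: +$611.90 → $168.43
  Nov: +$611.90 − $780.33 → $0.00
Lowest trial balance = -$1,308.31 (Mar)
Initial deposit = cushion − low point = $1,223.80 − (-$1,308.31) = $2,532.11

$2,532.11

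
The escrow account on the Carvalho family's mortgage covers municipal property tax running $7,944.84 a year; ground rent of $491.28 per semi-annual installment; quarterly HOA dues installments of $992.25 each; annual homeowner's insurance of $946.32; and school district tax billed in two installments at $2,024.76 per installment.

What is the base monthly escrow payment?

Municipal property tax = $7,944.84/yr
Ground rent = $491.28 × 2 = $982.56/yr
HOA dues = $992.25 × 4 = $3,969.00/yr
Homeowner's insurance = $946.32/yr
School district tax = $2,024.76 × 2 = $4,049.52/yr
Yearly total = $17,892.24
Monthly = $17,892.24 ÷ 12 = $1,491.02

$1,491.02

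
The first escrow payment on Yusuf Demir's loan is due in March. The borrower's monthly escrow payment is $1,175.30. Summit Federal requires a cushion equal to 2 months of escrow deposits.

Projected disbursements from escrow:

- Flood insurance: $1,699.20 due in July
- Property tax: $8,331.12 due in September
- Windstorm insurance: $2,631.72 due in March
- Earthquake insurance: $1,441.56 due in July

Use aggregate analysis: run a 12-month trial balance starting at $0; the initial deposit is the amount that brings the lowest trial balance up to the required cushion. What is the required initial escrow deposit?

Cushion = 2 × $1,175.30 = $2,350.60
Trial balance (start $0, +$1,175.30 each month, − disbursements):
  Mar: +$1,175.30 − $2,631.72 → -$1,456.42
  Apr: +$1,175.30 → -$281.12
  May: +$1,175.30 → $894.18
  Jun: +$1,175.30 → $2,069.48
  Jul: +$1,175.30 − $3,140.76 → $104.02
  Aug: +$1,175.30 → $1,279.32
  Sep: +$1,175.30 − $8,331.12 → -$5,876.50
  Oct: +$1,175.30 → -$4,701.20
  Nov: +$1,175.30 → -$3,525.90
  Dec: +$1,175.30 → -$2,350.60
  Jan: +$1,175.30 → -$1,175.30
  Feb: +$1,175.30 → $0.00
Lowest trial balance = -$5,876.50 (Sep)
Initial deposit = cushion − low point = $2,350.60 − (-$5,876.50) = $8,227.10

$8,227.10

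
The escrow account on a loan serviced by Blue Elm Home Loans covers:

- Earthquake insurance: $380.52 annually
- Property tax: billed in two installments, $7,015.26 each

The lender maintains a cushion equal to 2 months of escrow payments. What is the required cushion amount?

Earthquake insurance = $380.52 per year
Property tax = $7,015.26 × 2 = $14,030.52 per year
Annual escrow total = $380.52 + $14,030.52 = $14,411.04
Per month = $14,411.04 ÷ 12 = $1,200.92
Required cushion = 2 × $1,200.92 = $2,401.84

$2,401.84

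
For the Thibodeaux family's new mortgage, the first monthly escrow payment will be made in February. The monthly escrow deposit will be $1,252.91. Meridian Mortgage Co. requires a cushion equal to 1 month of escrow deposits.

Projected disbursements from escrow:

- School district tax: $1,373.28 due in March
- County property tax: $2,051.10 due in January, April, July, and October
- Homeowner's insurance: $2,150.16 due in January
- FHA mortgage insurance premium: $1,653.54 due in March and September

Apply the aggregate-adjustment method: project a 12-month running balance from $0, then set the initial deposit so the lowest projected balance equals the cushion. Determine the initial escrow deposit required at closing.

Cushion = 1 × $1,252.91 = $1,252.91
Trial balance (start $0, +$1,252.91 each month, − disbursements):
  Feb: +$1,252.91 → $1,252.91
  Mar: +$1,252.91 − $3,026.82 → -$521.00
  Apr: +$1,252.91 − $2,051.10 → -$1,319.19
  May: +$1,252.91 → -$66.28
  Jun: +$1,252.91 → $1,186.63
  Jul: +$1,252.91 − $2,051.10 → $388.44
  Aug: +$1,252.91 → $1,641.35
  Sep: +$1,252.91 − $1,653.54 → $1,240.72
  Oct: +$1,252.91 − $2,051.10 → $442.53
  Nov: +$1,252.91 → $1,695.44
  Dec: +$1,252.91 → $2,948.35
  Jan: +$1,252.91 − $4,201.26 → $0.00
Lowest trial balance = -$1,319.19 (Apr)
Initial deposit = cushion − low point = $1,252.91 − (-$1,319.19) = $2,572.10

$2,572.10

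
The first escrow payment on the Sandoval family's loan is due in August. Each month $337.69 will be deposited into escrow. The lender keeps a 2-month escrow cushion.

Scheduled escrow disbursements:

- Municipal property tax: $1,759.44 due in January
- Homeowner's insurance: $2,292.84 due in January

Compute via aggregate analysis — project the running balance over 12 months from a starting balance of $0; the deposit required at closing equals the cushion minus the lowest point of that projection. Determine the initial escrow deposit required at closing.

$2,701.52

Cushion = 2 × $337.69 = $675.38
Trial balance (start $0, +$337.69 each month, − disbursements):
  Aug: +$337.69 → $337.69
  Sep: +$337.69 → $675.38
  Oct: +$337.69 → $1,013.07
  Nov: +$337.69 → $1,350.76
  Dec: +$337.69 → $1,688.45
  Jan: +$337.69 − $4,052.28 → -$2,026.14
  Feb: +$337.69 → -$1,688.45
  Mar: +$337.69 → -$1,350.76
  Apr: +$337.69 → -$1,013.07
  May: +$337.69 → -$675.38
  Jun: +$337.69 → -$337.69
  Jul: +$337.69 → $0.00
Lowest trial balance = -$2,026.14 (Jan)
Initial deposit = cushion − low point = $675.38 − (-$2,026.14) = $2,701.52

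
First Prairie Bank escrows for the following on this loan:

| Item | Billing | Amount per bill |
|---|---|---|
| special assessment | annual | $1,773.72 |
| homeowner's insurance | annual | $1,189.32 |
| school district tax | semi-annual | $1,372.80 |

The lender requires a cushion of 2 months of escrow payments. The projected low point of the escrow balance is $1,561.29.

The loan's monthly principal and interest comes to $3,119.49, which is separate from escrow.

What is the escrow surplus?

$609.85

Special assessment: $1,773.72 per year
Homeowner's insurance: $1,189.32 per year
School district tax: $1,372.80 × 2 = $2,745.60 per year
Annual escrow total = $1,773.72 + $1,189.32 + $2,745.60 = $5,708.64
Monthly = $5,708.64 ÷ 12 = $475.72
Required cushion = 2 × $475.72 = $951.44
Excess over cushion: $1,561.29 − $951.44 = $609.85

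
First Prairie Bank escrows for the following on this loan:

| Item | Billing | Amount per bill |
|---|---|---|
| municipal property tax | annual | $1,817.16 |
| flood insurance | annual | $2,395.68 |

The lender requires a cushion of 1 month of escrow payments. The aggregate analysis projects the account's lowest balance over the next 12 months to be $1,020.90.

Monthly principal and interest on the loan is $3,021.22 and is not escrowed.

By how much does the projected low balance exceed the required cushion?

Municipal property tax = $1,817.16 per year
Flood insurance = $2,395.68 per year
Total annual escrow = $4,212.84
Base monthly escrow = $4,212.84 / 12 = $351.07
Required reserve = 1 × $351.07 = $351.07
Surplus = $1,020.90 − $351.07 = $669.83

$669.83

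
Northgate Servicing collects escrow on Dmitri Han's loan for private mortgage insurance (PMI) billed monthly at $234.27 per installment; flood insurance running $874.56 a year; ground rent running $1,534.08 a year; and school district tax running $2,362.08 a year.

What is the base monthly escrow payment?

$631.83

Private mortgage insurance (PMI) — $234.27 × 12 = $2,811.24/yr
Flood insurance — $874.56/yr
Ground rent — $1,534.08/yr
School district tax — $2,362.08/yr
Combined annual = $2,811.24 + $874.56 + $1,534.08 + $2,362.08 = $7,581.96
Base monthly escrow = $7,581.96 / 12 = $631.83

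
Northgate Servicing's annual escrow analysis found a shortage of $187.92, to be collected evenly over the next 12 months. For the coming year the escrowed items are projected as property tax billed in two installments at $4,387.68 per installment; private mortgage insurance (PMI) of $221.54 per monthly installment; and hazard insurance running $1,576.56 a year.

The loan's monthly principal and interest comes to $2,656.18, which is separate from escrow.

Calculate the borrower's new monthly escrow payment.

$1,099.86

Property tax — $4,387.68 × 2 = $8,775.36 per year
Private mortgage insurance (PMI) — $221.54 × 12 = $2,658.48 per year
Hazard insurance — $1,576.56 per year
Yearly total = $8,775.36 + $2,658.48 + $1,576.56 = $13,010.40
Per month = $13,010.40 ÷ 12 = $1,084.20
Shortage spread = $187.92 / 12 = $15.66/mo
Adjusted monthly = $1,084.20 + $15.66 = $1,099.86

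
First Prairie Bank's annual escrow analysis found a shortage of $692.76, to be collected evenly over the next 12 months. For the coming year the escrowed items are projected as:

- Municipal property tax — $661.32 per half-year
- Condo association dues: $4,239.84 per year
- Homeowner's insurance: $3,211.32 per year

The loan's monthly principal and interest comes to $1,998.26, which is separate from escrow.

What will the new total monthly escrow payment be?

Municipal property tax: $661.32 × 2 = $1,322.64/yr
Condo association dues: $4,239.84/yr
Homeowner's insurance: $3,211.32/yr
Total per year = $1,322.64 + $4,239.84 + $3,211.32 = $8,773.80
Monthly = $8,773.80 / 12 = $731.15
Shortage spread = $692.76 / 12 = $57.73/mo
Adjusted monthly = $731.15 + $57.73 = $788.88

$788.88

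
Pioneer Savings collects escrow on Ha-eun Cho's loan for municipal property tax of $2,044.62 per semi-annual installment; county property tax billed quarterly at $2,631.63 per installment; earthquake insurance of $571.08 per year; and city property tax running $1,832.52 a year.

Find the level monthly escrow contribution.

Municipal property tax: $2,044.62 × 2 = $4,089.24
County property tax: $2,631.63 × 4 = $10,526.52
Earthquake insurance: $571.08
City property tax: $1,832.52
Yearly total = $4,089.24 + $10,526.52 + $571.08 + $1,832.52 = $17,019.36
Monthly = $17,019.36 ÷ 12 = $1,418.28

$1,418.28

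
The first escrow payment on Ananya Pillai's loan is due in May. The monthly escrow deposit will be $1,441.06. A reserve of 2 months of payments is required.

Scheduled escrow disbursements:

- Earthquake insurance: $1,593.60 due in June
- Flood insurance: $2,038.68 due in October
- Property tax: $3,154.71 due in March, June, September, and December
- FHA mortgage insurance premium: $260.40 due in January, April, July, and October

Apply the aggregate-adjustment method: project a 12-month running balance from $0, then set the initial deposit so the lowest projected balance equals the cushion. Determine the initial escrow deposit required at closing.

$4,970.85

Cushion = 2 × $1,441.06 = $2,882.12
Trial balance (start $0, +$1,441.06 each month, − disbursements):
  May: +$1,441.06 → $1,441.06
  Jun: +$1,441.06 − $4,748.31 → -$1,866.19
  Jul: +$1,441.06 − $260.40 → -$685.53
  Aug: +$1,441.06 → $755.53
  Sep: +$1,441.06 − $3,154.71 → -$958.12
  Oct: +$1,441.06 − $2,299.08 → -$1,816.14
  Nov: +$1,441.06 → -$375.08
  Dec: +$1,441.06 − $3,154.71 → -$2,088.73
  Jan: +$1,441.06 − $260.40 → -$908.07
  Feb: +$1,441.06 → $532.99
  Mar: +$1,441.06 − $3,154.71 → -$1,180.66
  Apr: +$1,441.06 − $260.40 → $0.00
Lowest trial balance = -$2,088.73 (Dec)
Initial deposit = cushion − low point = $2,882.12 − (-$2,088.73) = $4,970.85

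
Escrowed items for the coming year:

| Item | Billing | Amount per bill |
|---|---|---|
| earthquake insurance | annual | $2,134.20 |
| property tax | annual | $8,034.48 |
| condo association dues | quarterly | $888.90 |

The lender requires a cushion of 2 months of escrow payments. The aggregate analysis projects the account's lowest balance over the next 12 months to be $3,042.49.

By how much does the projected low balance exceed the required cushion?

Earthquake insurance = $2,134.20
Property tax = $8,034.48
Condo association dues = $888.90 × 4 = $3,555.60
Total annual escrow = $2,134.20 + $8,034.48 + $3,555.60 = $13,724.28
Per month = $13,724.28 / 12 = $1,143.69
Required cushion = 2 × $1,143.69 = $2,287.38
Excess over cushion: $3,042.49 − $2,287.38 = $755.11

$755.11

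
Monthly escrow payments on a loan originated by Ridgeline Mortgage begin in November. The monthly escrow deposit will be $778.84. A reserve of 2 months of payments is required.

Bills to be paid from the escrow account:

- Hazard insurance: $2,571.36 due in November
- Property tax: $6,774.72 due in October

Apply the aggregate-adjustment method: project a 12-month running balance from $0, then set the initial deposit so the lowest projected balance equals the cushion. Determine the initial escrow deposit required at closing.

Cushion = 2 × $778.84 = $1,557.68
Trial balance (start $0, +$778.84 each month, − disbursements):
  Nov: +$778.84 − $2,571.36 → -$1,792.52
  Dec: +$778.84 → -$1,013.68
  Jan: +$778.84 → -$234.84
  Feb: +$778.84 → $544.00
  Mar: +$778.84 → $1,322.84
  Apr: +$778.84 → $2,101.68
  May: +$778.84 → $2,880.52
  Jun: +$778.84 → $3,659.36
  Jul: +$778.84 → $4,438.20
  Aug: +$778.84 → $5,217.04
  Sep: +$778.84 → $5,995.88
  Oct: +$778.84 − $6,774.72 → $0.00
Lowest trial balance = -$1,792.52 (Nov)
Initial deposit = cushion − low point = $1,557.68 − (-$1,792.52) = $3,350.20

$3,350.20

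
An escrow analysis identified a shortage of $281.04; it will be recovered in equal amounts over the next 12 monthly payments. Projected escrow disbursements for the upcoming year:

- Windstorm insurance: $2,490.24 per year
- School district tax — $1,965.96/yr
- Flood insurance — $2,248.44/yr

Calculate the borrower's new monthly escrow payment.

Windstorm insurance — $2,490.24
School district tax — $1,965.96
Flood insurance — $2,248.44
Combined annual = $6,704.64
Base monthly escrow = $6,704.64 / 12 = $558.72
Shortage spread = $281.04 / 12 = $23.42/mo
New monthly escrow = $558.72 + $23.42 = $582.14

$582.14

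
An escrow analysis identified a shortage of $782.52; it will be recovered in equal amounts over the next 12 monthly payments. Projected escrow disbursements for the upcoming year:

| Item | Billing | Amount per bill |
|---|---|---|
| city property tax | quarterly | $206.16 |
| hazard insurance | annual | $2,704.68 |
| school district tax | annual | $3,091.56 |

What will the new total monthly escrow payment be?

$616.95

City property tax: $206.16 × 4 = $824.64/yr
Hazard insurance: $2,704.68/yr
School district tax: $3,091.56/yr
Total annual escrow = $6,620.88
Monthly escrow = $6,620.88 ÷ 12 = $551.74
Shortage per month = $782.52 ÷ 12 = $65.21
Adjusted monthly = $551.74 + $65.21 = $616.95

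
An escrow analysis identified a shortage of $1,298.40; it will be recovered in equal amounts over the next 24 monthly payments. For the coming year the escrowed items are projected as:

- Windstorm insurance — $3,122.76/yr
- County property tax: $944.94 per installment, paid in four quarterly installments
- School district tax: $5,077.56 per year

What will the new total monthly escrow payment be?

$1,052.44

Windstorm insurance: $3,122.76
County property tax: $944.94 × 4 = $3,779.76
School district tax: $5,077.56
Annual escrow total = $11,980.08
Monthly = $11,980.08 / 12 = $998.34
Shortage spread = $1,298.40 / 24 = $54.10/mo
Adjusted monthly = $998.34 + $54.10 = $1,052.44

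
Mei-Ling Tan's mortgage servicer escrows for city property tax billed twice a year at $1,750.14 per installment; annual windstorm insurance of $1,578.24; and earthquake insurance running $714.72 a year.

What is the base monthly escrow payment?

$482.77

City property tax = $1,750.14 × 2 = $3,500.28
Windstorm insurance = $1,578.24
Earthquake insurance = $714.72
Yearly total = $3,500.28 + $1,578.24 + $714.72 = $5,793.24
Monthly = $5,793.24 ÷ 12 = $482.77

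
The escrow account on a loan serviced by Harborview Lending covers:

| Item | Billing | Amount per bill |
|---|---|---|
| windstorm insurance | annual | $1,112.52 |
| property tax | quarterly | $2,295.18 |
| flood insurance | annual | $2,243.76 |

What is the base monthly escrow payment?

$1,044.75

Windstorm insurance — $1,112.52 annually
Property tax — $2,295.18 × 4 = $9,180.72 annually
Flood insurance — $2,243.76 annually
Total annual escrow = $12,537.00
Per month = $12,537.00 / 12 = $1,044.75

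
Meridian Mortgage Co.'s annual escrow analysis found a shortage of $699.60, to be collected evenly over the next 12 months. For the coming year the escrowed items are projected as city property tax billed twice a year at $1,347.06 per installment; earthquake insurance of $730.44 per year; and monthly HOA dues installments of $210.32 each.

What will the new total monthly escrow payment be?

$554.00

City property tax: $1,347.06 × 2 = $2,694.12/yr
Earthquake insurance: $730.44/yr
HOA dues: $210.32 × 12 = $2,523.84/yr
Total per year = $2,694.12 + $730.44 + $2,523.84 = $5,948.40
Base monthly escrow = $5,948.40 / 12 = $495.70
Monthly shortage recovery: $699.60 / 12 = $58.30
Adjusted monthly = $495.70 + $58.30 = $554.00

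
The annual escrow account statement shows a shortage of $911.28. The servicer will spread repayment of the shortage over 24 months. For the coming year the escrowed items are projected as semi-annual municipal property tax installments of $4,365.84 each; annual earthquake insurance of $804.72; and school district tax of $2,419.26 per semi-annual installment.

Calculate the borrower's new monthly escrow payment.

Municipal property tax — $4,365.84 × 2 = $8,731.68 per year
Earthquake insurance — $804.72 per year
School district tax — $2,419.26 × 2 = $4,838.52 per year
Combined annual = $14,374.92
Monthly = $14,374.92 / 12 = $1,197.91
Shortage spread = $911.28 ÷ 24 = $37.97/mo
Adjusted monthly = $1,197.91 + $37.97 = $1,235.88

$1,235.88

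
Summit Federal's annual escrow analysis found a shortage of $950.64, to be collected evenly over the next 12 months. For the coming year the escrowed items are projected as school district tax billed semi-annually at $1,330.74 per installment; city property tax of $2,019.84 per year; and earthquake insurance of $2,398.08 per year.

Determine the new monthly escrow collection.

$669.17

School district tax: $1,330.74 × 2 = $2,661.48 per year
City property tax: $2,019.84 per year
Earthquake insurance: $2,398.08 per year
Combined annual = $2,661.48 + $2,019.84 + $2,398.08 = $7,079.40
Monthly = $7,079.40 ÷ 12 = $589.95
Monthly shortage recovery: $950.64 / 12 = $79.22
New monthly escrow = $589.95 + $79.22 = $669.17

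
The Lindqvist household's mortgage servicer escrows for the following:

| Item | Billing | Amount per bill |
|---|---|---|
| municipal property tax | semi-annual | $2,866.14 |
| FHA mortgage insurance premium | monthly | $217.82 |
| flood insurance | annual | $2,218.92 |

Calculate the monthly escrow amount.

$880.42

Municipal property tax: $2,866.14 × 2 = $5,732.28/yr
FHA mortgage insurance premium: $217.82 × 12 = $2,613.84/yr
Flood insurance: $2,218.92/yr
Combined annual = $5,732.28 + $2,613.84 + $2,218.92 = $10,565.04
Monthly escrow = $10,565.04 ÷ 12 = $880.42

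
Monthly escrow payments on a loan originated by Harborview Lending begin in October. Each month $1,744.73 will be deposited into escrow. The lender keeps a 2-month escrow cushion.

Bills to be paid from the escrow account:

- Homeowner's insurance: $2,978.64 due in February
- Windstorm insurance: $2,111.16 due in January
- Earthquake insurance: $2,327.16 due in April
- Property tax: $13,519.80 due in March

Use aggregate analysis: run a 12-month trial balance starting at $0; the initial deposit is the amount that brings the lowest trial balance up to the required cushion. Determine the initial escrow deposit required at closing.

Cushion = 2 × $1,744.73 = $3,489.46
Trial balance (start $0, +$1,744.73 each month, − disbursements):
  Oct: +$1,744.73 → $1,744.73
  Nov: +$1,744.73 → $3,489.46
  Dec: +$1,744.73 → $5,234.19
  Jan: +$1,744.73 − $2,111.16 → $4,867.76
  Feb: +$1,744.73 − $2,978.64 → $3,633.85
  Mar: +$1,744.73 − $13,519.80 → -$8,141.22
  Apr: +$1,744.73 − $2,327.16 → -$8,723.65
  May: +$1,744.73 → -$6,978.92
  Jun: +$1,744.73 → -$5,234.19
  Jul: +$1,744.73 → -$3,489.46
  Aug: +$1,744.73 → -$1,744.73
  Sep: +$1,744.73 → $0.00
Lowest trial balance = -$8,723.65 (Apr)
Initial deposit = cushion − low point = $3,489.46 − (-$8,723.65) = $12,213.11

$12,213.11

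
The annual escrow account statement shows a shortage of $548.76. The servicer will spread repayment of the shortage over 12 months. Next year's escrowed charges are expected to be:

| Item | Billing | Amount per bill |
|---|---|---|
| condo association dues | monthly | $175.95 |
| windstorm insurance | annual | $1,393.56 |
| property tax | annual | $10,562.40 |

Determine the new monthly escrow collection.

$1,218.01

Condo association dues — $175.95 × 12 = $2,111.40/yr
Windstorm insurance — $1,393.56/yr
Property tax — $10,562.40/yr
Total per year = $14,067.36
Monthly escrow = $14,067.36 / 12 = $1,172.28
Monthly shortage recovery: $548.76 ÷ 12 = $45.73
New monthly escrow = $1,172.28 + $45.73 = $1,218.01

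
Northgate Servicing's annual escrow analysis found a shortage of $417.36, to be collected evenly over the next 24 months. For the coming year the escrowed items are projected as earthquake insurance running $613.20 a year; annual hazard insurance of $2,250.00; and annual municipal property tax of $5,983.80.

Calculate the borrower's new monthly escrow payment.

Earthquake insurance — $613.20 annually
Hazard insurance — $2,250.00 annually
Municipal property tax — $5,983.80 annually
Total annual escrow = $613.20 + $2,250.00 + $5,983.80 = $8,847.00
Monthly = $8,847.00 / 12 = $737.25
Shortage per month = $417.36 ÷ 24 = $17.39
New monthly escrow = $737.25 + $17.39 = $754.64

$754.64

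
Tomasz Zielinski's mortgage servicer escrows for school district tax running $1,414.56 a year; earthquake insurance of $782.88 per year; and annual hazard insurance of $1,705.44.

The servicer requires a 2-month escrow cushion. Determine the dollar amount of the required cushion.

School district tax — $1,414.56/yr
Earthquake insurance — $782.88/yr
Hazard insurance — $1,705.44/yr
Combined annual = $3,902.88
Monthly = $3,902.88 ÷ 12 = $325.24
Cushion = 2 × $325.24 = $650.48

$650.48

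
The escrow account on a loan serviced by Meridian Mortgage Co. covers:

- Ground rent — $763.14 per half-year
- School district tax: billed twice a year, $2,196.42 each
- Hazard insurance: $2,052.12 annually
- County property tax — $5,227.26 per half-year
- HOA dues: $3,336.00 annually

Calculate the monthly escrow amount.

Ground rent — $763.14 × 2 = $1,526.28 per year
School district tax — $2,196.42 × 2 = $4,392.84 per year
Hazard insurance — $2,052.12 per year
County property tax — $5,227.26 × 2 = $10,454.52 per year
HOA dues — $3,336.00 per year
Total per year = $1,526.28 + $4,392.84 + $2,052.12 + $10,454.52 + $3,336.00 = $21,761.76
Per month = $21,761.76 / 12 = $1,813.48

$1,813.48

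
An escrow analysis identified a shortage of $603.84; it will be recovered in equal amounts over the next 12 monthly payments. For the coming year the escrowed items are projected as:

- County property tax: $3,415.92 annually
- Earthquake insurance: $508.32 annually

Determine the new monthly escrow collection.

$377.34

County property tax: $3,415.92/yr
Earthquake insurance: $508.32/yr
Total per year = $3,415.92 + $508.32 = $3,924.24
Monthly = $3,924.24 / 12 = $327.02
Shortage per month = $603.84 ÷ 12 = $50.32
Adjusted monthly = $327.02 + $50.32 = $377.34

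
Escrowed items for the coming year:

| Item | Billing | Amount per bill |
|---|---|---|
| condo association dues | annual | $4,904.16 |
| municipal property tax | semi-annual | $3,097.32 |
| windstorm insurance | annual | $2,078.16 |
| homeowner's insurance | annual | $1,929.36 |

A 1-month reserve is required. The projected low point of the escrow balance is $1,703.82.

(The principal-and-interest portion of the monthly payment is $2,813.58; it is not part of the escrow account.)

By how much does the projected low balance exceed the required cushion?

$444.96

Condo association dues: $4,904.16
Municipal property tax: $3,097.32 × 2 = $6,194.64
Windstorm insurance: $2,078.16
Homeowner's insurance: $1,929.36
Total per year = $4,904.16 + $6,194.64 + $2,078.16 + $1,929.36 = $15,106.32
Per month = $15,106.32 / 12 = $1,258.86
Required reserve = 1 × $1,258.86 = $1,258.86
Surplus = $1,703.82 − $1,258.86 = $444.96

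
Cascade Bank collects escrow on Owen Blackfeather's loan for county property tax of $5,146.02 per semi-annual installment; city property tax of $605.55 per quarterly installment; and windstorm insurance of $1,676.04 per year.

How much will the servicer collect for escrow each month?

$1,199.19

County property tax: $5,146.02 × 2 = $10,292.04 per year
City property tax: $605.55 × 4 = $2,422.20 per year
Windstorm insurance: $1,676.04 per year
Total per year = $10,292.04 + $2,422.20 + $1,676.04 = $14,390.28
Per month = $14,390.28 ÷ 12 = $1,199.19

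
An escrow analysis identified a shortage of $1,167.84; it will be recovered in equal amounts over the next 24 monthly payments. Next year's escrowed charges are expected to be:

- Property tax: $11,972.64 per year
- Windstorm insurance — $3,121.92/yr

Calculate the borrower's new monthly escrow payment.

Property tax: $11,972.64 per year
Windstorm insurance: $3,121.92 per year
Combined annual = $15,094.56
Per month = $15,094.56 / 12 = $1,257.88
Shortage spread = $1,167.84 ÷ 24 = $48.66/mo
New monthly escrow = $1,257.88 + $48.66 = $1,306.54

$1,306.54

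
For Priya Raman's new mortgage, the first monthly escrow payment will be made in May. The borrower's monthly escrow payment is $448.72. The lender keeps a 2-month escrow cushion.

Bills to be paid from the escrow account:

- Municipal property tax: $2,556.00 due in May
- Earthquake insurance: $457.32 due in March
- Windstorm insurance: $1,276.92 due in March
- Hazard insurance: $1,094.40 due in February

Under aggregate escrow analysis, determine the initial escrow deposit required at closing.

$3,004.72

Cushion = 2 × $448.72 = $897.44
Trial balance (start $0, +$448.72 each month, − disbursements):
  May: +$448.72 − $2,556.00 → -$2,107.28
  Jun: +$448.72 → -$1,658.56
  Jul: +$448.72 → -$1,209.84
  Aug: +$448.72 → -$761.12
  Sep: +$448.72 → -$312.40
  Oct: +$448.72 → $136.32
  Nov: +$448.72 → $585.04
  Dec: +$448.72 → $1,033.76
  Jan: +$448.72 → $1,482.48
  Feb: +$448.72 − $1,094.40 → $836.80
  Mar: +$448.72 − $1,734.24 → -$448.72
  Apr: +$448.72 → $0.00
Lowest trial balance = -$2,107.28 (May)
Initial deposit = cushion − low point = $897.44 − (-$2,107.28) = $3,004.72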